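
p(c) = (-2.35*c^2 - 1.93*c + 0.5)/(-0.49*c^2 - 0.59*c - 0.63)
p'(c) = (-4.7*c - 1.93)/(-0.49*c^2 - 0.59*c - 0.63) + (0.98*c + 0.59)*(-2.35*c^2 - 1.93*c + 0.5)/(-0.49*c^2 - 0.59*c - 0.63)^2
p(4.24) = 4.18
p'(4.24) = 0.17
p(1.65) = 3.09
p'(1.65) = 0.97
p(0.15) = -0.22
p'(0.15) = 3.83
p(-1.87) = 3.31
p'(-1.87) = -2.21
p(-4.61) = 4.87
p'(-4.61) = -0.07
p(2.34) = 3.60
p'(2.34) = 0.54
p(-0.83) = -1.01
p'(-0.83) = -4.60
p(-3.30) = 4.66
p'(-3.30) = -0.31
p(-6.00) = 4.92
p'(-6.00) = -0.02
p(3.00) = 3.88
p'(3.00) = 0.34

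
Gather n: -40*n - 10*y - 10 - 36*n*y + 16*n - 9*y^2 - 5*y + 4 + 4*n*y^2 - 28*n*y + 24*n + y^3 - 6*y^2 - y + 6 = n*(4*y^2 - 64*y) + y^3 - 15*y^2 - 16*y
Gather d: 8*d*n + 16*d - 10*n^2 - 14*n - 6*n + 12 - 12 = d*(8*n + 16) - 10*n^2 - 20*n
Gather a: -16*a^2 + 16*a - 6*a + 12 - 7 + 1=-16*a^2 + 10*a + 6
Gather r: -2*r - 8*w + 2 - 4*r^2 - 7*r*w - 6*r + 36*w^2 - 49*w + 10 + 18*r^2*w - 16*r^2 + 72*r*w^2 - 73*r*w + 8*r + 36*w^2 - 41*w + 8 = r^2*(18*w - 20) + r*(72*w^2 - 80*w) + 72*w^2 - 98*w + 20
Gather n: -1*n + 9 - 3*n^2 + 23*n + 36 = -3*n^2 + 22*n + 45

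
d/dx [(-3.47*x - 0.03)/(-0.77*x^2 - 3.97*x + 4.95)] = (2.6719*x^2 + 13.7759*x - (1.54*x + 3.97)*(3.47*x + 0.03) - 17.1765)/(0.77*x^2 + 3.97*x - 4.95)^2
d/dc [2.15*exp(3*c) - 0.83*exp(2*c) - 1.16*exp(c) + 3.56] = (6.45*exp(2*c) - 1.66*exp(c) - 1.16)*exp(c)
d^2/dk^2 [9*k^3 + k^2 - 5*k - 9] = 54*k + 2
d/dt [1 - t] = -1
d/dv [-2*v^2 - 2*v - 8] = -4*v - 2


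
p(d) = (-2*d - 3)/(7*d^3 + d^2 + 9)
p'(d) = (-2*d - 3)*(-21*d^2 - 2*d)/(7*d^3 + d^2 + 9)^2 - 2/(7*d^3 + d^2 + 9)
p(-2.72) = -0.02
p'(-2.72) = -0.01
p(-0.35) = -0.26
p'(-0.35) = -0.17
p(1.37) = -0.20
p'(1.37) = 0.22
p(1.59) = -0.16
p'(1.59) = 0.17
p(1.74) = -0.13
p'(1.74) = 0.14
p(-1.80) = -0.02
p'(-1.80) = 0.02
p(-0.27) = -0.28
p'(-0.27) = -0.19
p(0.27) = -0.38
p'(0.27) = -0.13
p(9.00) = 0.00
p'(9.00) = 0.00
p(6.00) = -0.00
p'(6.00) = 0.00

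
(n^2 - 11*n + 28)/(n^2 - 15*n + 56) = (n - 4)/(n - 8)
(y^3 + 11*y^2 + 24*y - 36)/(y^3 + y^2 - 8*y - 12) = (y^3 + 11*y^2 + 24*y - 36)/(y^3 + y^2 - 8*y - 12)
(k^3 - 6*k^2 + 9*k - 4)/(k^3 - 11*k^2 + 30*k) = (k^3 - 6*k^2 + 9*k - 4)/(k*(k^2 - 11*k + 30))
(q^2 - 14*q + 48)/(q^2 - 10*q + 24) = (q - 8)/(q - 4)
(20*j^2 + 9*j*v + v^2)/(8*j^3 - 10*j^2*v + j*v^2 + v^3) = (5*j + v)/(2*j^2 - 3*j*v + v^2)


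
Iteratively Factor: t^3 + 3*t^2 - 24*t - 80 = (t + 4)*(t^2 - t - 20) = (t + 4)^2*(t - 5)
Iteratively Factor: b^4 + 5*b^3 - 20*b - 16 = (b + 1)*(b^3 + 4*b^2 - 4*b - 16) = (b - 2)*(b + 1)*(b^2 + 6*b + 8) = (b - 2)*(b + 1)*(b + 4)*(b + 2)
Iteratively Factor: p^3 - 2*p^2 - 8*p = (p - 4)*(p^2 + 2*p) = (p - 4)*(p + 2)*(p)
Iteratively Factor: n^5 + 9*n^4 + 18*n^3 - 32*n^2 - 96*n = (n + 4)*(n^4 + 5*n^3 - 2*n^2 - 24*n) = n*(n + 4)*(n^3 + 5*n^2 - 2*n - 24) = n*(n + 4)^2*(n^2 + n - 6) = n*(n + 3)*(n + 4)^2*(n - 2)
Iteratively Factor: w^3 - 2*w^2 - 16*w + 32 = (w - 4)*(w^2 + 2*w - 8) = (w - 4)*(w - 2)*(w + 4)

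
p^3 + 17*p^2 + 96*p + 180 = (p + 5)*(p + 6)^2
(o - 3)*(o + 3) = o^2 - 9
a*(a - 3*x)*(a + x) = a^3 - 2*a^2*x - 3*a*x^2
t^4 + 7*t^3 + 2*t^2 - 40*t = t*(t - 2)*(t + 4)*(t + 5)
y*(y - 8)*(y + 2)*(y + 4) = y^4 - 2*y^3 - 40*y^2 - 64*y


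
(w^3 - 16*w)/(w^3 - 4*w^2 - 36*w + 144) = w*(w + 4)/(w^2 - 36)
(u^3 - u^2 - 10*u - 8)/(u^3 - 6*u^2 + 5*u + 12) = (u + 2)/(u - 3)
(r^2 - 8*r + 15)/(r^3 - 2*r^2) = (r^2 - 8*r + 15)/(r^2*(r - 2))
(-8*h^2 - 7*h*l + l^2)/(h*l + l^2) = (-8*h + l)/l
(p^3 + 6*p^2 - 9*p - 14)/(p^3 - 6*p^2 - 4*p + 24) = (p^2 + 8*p + 7)/(p^2 - 4*p - 12)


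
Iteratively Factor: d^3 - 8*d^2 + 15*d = (d - 5)*(d^2 - 3*d) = d*(d - 5)*(d - 3)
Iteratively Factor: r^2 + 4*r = (r)*(r + 4)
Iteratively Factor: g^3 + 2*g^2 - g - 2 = (g + 1)*(g^2 + g - 2) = (g - 1)*(g + 1)*(g + 2)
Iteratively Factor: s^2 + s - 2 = (s - 1)*(s + 2)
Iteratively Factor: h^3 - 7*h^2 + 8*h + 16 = (h - 4)*(h^2 - 3*h - 4) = (h - 4)^2*(h + 1)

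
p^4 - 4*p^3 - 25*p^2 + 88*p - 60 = (p - 6)*(p - 2)*(p - 1)*(p + 5)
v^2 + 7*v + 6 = (v + 1)*(v + 6)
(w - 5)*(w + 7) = w^2 + 2*w - 35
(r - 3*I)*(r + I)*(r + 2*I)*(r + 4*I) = r^4 + 4*I*r^3 + 7*r^2 + 34*I*r - 24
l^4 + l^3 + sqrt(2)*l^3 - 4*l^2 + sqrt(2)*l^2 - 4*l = l*(l + 1)*(l - sqrt(2))*(l + 2*sqrt(2))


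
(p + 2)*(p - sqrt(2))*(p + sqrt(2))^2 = p^4 + sqrt(2)*p^3 + 2*p^3 - 2*p^2 + 2*sqrt(2)*p^2 - 4*p - 2*sqrt(2)*p - 4*sqrt(2)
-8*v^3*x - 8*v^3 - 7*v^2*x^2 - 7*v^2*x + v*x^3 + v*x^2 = (-8*v + x)*(v + x)*(v*x + v)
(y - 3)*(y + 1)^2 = y^3 - y^2 - 5*y - 3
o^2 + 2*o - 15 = (o - 3)*(o + 5)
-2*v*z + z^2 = z*(-2*v + z)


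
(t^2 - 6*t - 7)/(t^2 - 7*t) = (t + 1)/t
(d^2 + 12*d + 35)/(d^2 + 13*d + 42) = (d + 5)/(d + 6)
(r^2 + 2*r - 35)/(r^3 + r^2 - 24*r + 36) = (r^2 + 2*r - 35)/(r^3 + r^2 - 24*r + 36)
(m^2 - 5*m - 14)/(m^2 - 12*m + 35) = (m + 2)/(m - 5)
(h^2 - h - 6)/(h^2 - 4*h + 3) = (h + 2)/(h - 1)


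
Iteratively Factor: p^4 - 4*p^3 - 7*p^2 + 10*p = (p - 5)*(p^3 + p^2 - 2*p) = (p - 5)*(p + 2)*(p^2 - p) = p*(p - 5)*(p + 2)*(p - 1)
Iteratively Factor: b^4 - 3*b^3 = (b - 3)*(b^3) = b*(b - 3)*(b^2) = b^2*(b - 3)*(b)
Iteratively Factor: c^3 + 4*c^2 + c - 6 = (c - 1)*(c^2 + 5*c + 6) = (c - 1)*(c + 3)*(c + 2)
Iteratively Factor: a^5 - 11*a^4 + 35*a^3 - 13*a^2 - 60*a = (a - 3)*(a^4 - 8*a^3 + 11*a^2 + 20*a) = (a - 5)*(a - 3)*(a^3 - 3*a^2 - 4*a) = (a - 5)*(a - 4)*(a - 3)*(a^2 + a) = (a - 5)*(a - 4)*(a - 3)*(a + 1)*(a)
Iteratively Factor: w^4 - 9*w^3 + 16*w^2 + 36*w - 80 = (w - 5)*(w^3 - 4*w^2 - 4*w + 16) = (w - 5)*(w + 2)*(w^2 - 6*w + 8) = (w - 5)*(w - 4)*(w + 2)*(w - 2)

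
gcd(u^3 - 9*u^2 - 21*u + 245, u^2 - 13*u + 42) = u - 7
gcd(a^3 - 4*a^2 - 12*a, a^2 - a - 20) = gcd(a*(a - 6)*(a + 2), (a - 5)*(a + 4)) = 1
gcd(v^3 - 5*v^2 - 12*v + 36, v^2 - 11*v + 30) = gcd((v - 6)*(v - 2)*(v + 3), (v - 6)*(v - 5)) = v - 6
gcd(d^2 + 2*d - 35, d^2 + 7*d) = d + 7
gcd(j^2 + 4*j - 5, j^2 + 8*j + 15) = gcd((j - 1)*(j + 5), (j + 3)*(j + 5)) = j + 5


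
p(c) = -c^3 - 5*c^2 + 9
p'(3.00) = -57.00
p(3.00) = -63.00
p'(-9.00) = -153.00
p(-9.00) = 333.00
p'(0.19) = -2.01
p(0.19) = 8.81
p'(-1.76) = 8.31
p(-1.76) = -1.04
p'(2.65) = -47.57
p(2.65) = -44.72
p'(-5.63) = -38.79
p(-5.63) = 28.97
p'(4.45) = -103.91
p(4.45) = -178.13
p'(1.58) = -23.29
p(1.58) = -7.43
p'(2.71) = -49.13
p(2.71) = -47.62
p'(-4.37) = -13.59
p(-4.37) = -3.03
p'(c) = -3*c^2 - 10*c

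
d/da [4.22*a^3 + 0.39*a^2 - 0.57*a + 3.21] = 12.66*a^2 + 0.78*a - 0.57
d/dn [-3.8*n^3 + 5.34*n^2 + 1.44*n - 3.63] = -11.4*n^2 + 10.68*n + 1.44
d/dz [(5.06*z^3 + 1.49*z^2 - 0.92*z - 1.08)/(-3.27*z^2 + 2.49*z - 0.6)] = (-16.5462*z^4 + 25.1988*z^3 - 8.4063*z^2 - 8.8512*z + 3.2412)/(10.6929*z^4 - 16.2846*z^3 + 10.1241*z^2 - 2.988*z + 0.36)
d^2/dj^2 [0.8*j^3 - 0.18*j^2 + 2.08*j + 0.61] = 4.8*j - 0.36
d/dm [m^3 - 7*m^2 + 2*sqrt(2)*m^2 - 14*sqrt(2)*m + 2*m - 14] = 3*m^2 - 14*m + 4*sqrt(2)*m - 14*sqrt(2) + 2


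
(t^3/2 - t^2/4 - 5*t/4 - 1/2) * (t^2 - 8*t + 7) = t^5/2 - 17*t^4/4 + 17*t^3/4 + 31*t^2/4 - 19*t/4 - 7/2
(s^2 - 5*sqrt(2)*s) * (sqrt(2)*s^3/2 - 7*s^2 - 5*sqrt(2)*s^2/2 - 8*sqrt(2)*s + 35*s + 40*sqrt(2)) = sqrt(2)*s^5/2 - 12*s^4 - 5*sqrt(2)*s^4/2 + 27*sqrt(2)*s^3 + 60*s^3 - 135*sqrt(2)*s^2 + 80*s^2 - 400*s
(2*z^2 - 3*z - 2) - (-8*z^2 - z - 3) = 10*z^2 - 2*z + 1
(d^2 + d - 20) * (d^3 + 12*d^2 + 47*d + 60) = d^5 + 13*d^4 + 39*d^3 - 133*d^2 - 880*d - 1200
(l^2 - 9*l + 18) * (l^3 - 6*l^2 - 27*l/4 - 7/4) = l^5 - 15*l^4 + 261*l^3/4 - 49*l^2 - 423*l/4 - 63/2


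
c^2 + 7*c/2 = c*(c + 7/2)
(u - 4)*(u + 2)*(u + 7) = u^3 + 5*u^2 - 22*u - 56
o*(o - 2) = o^2 - 2*o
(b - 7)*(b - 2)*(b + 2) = b^3 - 7*b^2 - 4*b + 28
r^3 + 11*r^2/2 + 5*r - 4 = (r - 1/2)*(r + 2)*(r + 4)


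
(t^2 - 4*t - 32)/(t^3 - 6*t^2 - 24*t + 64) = 1/(t - 2)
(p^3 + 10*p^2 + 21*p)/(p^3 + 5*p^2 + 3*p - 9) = p*(p + 7)/(p^2 + 2*p - 3)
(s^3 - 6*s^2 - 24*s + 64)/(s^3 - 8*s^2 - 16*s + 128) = (s - 2)/(s - 4)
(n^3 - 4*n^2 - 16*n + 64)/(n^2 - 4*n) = n - 16/n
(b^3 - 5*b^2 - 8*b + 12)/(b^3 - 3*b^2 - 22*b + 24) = (b + 2)/(b + 4)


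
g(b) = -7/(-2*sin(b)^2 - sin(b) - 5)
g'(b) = -7*(4*sin(b)*cos(b) + cos(b))/(-2*sin(b)^2 - sin(b) - 5)^2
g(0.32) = 1.27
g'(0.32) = -0.49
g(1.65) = 0.88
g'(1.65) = 0.04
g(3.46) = 1.43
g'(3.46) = -0.07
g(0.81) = 1.03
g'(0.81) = -0.41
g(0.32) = 1.27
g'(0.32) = -0.49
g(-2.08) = 1.24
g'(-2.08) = -0.27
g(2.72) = 1.22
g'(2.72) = 0.51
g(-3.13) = 1.40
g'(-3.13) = 0.27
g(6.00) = 1.44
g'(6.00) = 0.03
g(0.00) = 1.40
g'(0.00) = -0.28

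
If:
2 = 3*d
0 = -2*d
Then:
No Solution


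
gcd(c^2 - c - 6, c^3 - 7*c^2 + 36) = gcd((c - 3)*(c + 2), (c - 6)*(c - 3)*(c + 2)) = c^2 - c - 6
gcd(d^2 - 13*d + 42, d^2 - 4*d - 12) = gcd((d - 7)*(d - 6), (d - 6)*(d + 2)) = d - 6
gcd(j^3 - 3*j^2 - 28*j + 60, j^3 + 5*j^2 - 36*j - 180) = j^2 - j - 30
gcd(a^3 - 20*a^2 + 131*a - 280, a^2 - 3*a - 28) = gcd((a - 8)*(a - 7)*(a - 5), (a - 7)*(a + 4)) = a - 7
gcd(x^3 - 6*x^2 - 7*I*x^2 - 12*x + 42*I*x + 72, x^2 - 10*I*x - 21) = x - 3*I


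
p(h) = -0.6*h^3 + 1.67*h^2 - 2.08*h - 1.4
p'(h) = -1.8*h^2 + 3.34*h - 2.08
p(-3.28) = 44.56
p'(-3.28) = -32.40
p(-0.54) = 0.30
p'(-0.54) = -4.41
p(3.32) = -11.85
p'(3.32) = -10.83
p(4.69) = -36.32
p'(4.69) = -26.01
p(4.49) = -31.38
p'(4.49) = -23.37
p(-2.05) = 15.05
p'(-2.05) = -16.49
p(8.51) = -267.94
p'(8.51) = -104.01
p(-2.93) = 34.12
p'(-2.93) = -27.32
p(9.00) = -322.25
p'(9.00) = -117.82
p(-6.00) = 200.80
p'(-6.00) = -86.92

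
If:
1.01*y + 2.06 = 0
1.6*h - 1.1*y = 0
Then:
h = -1.40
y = -2.04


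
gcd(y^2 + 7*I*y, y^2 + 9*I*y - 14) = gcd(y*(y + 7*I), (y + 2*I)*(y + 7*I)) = y + 7*I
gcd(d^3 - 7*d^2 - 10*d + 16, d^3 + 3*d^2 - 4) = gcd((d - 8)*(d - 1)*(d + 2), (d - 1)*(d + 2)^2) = d^2 + d - 2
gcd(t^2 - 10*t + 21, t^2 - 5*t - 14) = t - 7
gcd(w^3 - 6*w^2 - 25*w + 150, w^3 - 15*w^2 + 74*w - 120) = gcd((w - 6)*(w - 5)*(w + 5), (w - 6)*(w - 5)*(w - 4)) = w^2 - 11*w + 30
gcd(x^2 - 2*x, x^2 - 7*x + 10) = x - 2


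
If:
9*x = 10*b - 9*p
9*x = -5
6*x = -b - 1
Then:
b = 7/3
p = 85/27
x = -5/9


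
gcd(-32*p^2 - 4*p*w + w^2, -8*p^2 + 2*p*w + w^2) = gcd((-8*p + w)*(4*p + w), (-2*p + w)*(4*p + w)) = 4*p + w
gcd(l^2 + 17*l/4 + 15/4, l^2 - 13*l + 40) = 1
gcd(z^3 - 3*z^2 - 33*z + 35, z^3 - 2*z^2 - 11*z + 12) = z - 1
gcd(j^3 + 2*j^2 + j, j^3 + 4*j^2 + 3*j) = j^2 + j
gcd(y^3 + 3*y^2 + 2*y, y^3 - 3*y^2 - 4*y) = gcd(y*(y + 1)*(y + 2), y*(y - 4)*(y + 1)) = y^2 + y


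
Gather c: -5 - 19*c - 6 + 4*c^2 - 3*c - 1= 4*c^2 - 22*c - 12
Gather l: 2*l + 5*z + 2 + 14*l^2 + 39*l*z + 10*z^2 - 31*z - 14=14*l^2 + l*(39*z + 2) + 10*z^2 - 26*z - 12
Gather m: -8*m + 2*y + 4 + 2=-8*m + 2*y + 6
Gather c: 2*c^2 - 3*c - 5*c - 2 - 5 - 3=2*c^2 - 8*c - 10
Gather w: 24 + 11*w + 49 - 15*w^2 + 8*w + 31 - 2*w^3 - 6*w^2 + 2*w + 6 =-2*w^3 - 21*w^2 + 21*w + 110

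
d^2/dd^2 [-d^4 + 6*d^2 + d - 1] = 12 - 12*d^2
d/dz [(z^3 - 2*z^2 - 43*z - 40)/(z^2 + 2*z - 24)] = (z^4 + 4*z^3 - 33*z^2 + 176*z + 1112)/(z^4 + 4*z^3 - 44*z^2 - 96*z + 576)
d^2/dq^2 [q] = 0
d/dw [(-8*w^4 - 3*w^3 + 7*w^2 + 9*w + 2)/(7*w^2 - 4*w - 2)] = (-112*w^5 + 75*w^4 + 88*w^3 - 73*w^2 - 56*w - 10)/(49*w^4 - 56*w^3 - 12*w^2 + 16*w + 4)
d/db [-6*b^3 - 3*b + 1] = -18*b^2 - 3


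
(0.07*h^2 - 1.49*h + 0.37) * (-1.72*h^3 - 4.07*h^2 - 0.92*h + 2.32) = -0.1204*h^5 + 2.2779*h^4 + 5.3635*h^3 + 0.0273000000000001*h^2 - 3.7972*h + 0.8584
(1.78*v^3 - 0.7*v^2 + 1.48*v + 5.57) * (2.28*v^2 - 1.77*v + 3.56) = 4.0584*v^5 - 4.7466*v^4 + 10.9502*v^3 + 7.588*v^2 - 4.5901*v + 19.8292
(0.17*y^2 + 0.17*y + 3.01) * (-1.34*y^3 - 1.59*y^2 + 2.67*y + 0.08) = -0.2278*y^5 - 0.4981*y^4 - 3.8498*y^3 - 4.3184*y^2 + 8.0503*y + 0.2408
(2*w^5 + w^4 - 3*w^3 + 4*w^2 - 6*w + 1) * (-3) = -6*w^5 - 3*w^4 + 9*w^3 - 12*w^2 + 18*w - 3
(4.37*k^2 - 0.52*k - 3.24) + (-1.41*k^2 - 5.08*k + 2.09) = 2.96*k^2 - 5.6*k - 1.15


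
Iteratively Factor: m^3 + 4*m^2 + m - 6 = (m + 3)*(m^2 + m - 2) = (m - 1)*(m + 3)*(m + 2)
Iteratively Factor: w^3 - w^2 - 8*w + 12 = (w - 2)*(w^2 + w - 6) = (w - 2)*(w + 3)*(w - 2)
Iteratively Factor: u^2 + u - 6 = (u + 3)*(u - 2)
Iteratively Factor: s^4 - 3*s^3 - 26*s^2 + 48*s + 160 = (s - 4)*(s^3 + s^2 - 22*s - 40) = (s - 4)*(s + 2)*(s^2 - s - 20) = (s - 5)*(s - 4)*(s + 2)*(s + 4)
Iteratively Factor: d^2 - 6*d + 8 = (d - 2)*(d - 4)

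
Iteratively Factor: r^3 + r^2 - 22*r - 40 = (r - 5)*(r^2 + 6*r + 8) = (r - 5)*(r + 4)*(r + 2)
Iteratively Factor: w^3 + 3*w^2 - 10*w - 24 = (w + 4)*(w^2 - w - 6) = (w + 2)*(w + 4)*(w - 3)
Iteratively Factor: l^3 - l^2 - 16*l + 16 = (l - 4)*(l^2 + 3*l - 4) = (l - 4)*(l - 1)*(l + 4)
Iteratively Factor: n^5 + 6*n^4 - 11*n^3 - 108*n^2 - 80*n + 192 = (n - 4)*(n^4 + 10*n^3 + 29*n^2 + 8*n - 48) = (n - 4)*(n + 3)*(n^3 + 7*n^2 + 8*n - 16) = (n - 4)*(n - 1)*(n + 3)*(n^2 + 8*n + 16) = (n - 4)*(n - 1)*(n + 3)*(n + 4)*(n + 4)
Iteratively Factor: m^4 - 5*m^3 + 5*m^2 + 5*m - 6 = (m + 1)*(m^3 - 6*m^2 + 11*m - 6) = (m - 2)*(m + 1)*(m^2 - 4*m + 3) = (m - 3)*(m - 2)*(m + 1)*(m - 1)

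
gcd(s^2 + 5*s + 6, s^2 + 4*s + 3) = s + 3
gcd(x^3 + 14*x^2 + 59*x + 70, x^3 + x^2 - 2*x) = x + 2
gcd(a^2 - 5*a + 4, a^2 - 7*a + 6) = a - 1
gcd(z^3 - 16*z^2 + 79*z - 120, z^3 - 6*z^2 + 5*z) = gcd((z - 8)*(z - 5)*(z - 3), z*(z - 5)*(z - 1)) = z - 5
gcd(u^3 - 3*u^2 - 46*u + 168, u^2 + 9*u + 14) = u + 7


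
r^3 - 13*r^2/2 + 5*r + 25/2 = (r - 5)*(r - 5/2)*(r + 1)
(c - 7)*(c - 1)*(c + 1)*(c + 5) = c^4 - 2*c^3 - 36*c^2 + 2*c + 35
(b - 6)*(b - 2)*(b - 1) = b^3 - 9*b^2 + 20*b - 12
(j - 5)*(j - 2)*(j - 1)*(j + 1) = j^4 - 7*j^3 + 9*j^2 + 7*j - 10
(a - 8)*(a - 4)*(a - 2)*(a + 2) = a^4 - 12*a^3 + 28*a^2 + 48*a - 128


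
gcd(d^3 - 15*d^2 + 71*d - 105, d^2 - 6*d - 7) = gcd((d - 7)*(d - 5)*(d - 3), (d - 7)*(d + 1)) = d - 7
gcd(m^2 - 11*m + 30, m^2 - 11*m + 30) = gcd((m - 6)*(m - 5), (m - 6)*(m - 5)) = m^2 - 11*m + 30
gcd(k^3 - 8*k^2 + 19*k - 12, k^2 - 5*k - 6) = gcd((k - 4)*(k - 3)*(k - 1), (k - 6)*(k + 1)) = 1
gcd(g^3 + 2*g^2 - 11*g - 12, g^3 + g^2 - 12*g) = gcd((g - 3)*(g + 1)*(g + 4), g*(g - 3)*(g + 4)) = g^2 + g - 12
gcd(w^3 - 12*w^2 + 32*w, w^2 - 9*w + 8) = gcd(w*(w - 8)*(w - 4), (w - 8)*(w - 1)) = w - 8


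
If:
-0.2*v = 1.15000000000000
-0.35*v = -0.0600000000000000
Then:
No Solution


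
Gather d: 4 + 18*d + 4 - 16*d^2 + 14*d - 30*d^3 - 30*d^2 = -30*d^3 - 46*d^2 + 32*d + 8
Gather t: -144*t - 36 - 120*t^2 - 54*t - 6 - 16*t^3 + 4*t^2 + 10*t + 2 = -16*t^3 - 116*t^2 - 188*t - 40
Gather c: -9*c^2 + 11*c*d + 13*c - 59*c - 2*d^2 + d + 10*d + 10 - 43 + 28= -9*c^2 + c*(11*d - 46) - 2*d^2 + 11*d - 5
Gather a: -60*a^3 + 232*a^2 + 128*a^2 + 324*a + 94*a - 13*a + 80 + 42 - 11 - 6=-60*a^3 + 360*a^2 + 405*a + 105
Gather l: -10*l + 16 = 16 - 10*l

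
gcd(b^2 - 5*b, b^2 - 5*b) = b^2 - 5*b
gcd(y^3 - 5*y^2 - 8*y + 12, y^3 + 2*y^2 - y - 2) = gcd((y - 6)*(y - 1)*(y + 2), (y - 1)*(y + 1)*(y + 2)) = y^2 + y - 2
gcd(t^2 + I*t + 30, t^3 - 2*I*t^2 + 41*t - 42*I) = t + 6*I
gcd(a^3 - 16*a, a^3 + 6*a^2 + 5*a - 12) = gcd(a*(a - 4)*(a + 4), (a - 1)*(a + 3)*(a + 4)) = a + 4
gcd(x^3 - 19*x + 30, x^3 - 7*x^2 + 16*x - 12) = x^2 - 5*x + 6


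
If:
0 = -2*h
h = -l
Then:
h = 0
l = 0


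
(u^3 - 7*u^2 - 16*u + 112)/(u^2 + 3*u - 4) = (u^2 - 11*u + 28)/(u - 1)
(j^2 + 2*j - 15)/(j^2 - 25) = (j - 3)/(j - 5)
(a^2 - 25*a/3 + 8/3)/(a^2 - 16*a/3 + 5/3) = (a - 8)/(a - 5)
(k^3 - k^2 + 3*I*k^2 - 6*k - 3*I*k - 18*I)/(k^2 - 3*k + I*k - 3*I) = (k^2 + k*(2 + 3*I) + 6*I)/(k + I)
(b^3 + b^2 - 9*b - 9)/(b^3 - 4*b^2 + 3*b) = (b^2 + 4*b + 3)/(b*(b - 1))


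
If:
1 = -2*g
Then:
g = -1/2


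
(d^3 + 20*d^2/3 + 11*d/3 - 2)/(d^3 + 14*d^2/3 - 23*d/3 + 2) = (d + 1)/(d - 1)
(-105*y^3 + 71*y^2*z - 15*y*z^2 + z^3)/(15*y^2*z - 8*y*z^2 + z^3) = (-7*y + z)/z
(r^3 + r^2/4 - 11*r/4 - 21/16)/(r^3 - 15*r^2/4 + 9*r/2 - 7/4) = (r^2 + 2*r + 3/4)/(r^2 - 2*r + 1)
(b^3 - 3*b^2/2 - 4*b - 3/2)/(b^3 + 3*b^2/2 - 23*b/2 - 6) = (b + 1)/(b + 4)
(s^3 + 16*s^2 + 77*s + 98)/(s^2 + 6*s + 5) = (s^3 + 16*s^2 + 77*s + 98)/(s^2 + 6*s + 5)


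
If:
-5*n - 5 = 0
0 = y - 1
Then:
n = -1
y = 1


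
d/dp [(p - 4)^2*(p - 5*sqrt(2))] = (p - 4)*(3*p - 10*sqrt(2) - 4)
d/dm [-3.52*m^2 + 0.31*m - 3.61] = 0.31 - 7.04*m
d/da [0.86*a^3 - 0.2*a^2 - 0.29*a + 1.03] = 2.58*a^2 - 0.4*a - 0.29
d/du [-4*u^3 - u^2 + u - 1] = -12*u^2 - 2*u + 1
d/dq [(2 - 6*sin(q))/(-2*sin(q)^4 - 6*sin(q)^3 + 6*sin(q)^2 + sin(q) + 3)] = 2*(-18*sin(q)^4 - 28*sin(q)^3 + 36*sin(q)^2 - 12*sin(q) - 10)*cos(q)/(-2*sin(q)^4 - 6*sin(q)^3 + 6*sin(q)^2 + sin(q) + 3)^2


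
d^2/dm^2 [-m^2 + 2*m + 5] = -2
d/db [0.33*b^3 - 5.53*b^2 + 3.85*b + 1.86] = 0.99*b^2 - 11.06*b + 3.85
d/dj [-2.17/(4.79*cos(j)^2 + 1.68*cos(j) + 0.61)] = -(20.7886*cos(j) + 3.6456)*sin(j)/(4.79*cos(j)^2 + 1.68*cos(j) + 0.61)^2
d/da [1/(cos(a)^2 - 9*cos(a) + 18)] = (2*cos(a) - 9)*sin(a)/(cos(a)^2 - 9*cos(a) + 18)^2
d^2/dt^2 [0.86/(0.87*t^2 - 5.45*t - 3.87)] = (1.301868*t^2 - 8.15538*t - 0.86*(1.74*t - 5.45)*(3.48*t - 10.9) - 5.791068)/(-0.87*t^2 + 5.45*t + 3.87)^3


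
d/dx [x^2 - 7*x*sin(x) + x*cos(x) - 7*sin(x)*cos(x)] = -x*sin(x) - 7*x*cos(x) + 2*x - 7*sin(x) + cos(x) - 7*cos(2*x)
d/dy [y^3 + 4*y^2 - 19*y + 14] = 3*y^2 + 8*y - 19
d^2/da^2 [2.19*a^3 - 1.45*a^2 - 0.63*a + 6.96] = 13.14*a - 2.9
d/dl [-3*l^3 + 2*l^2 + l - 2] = -9*l^2 + 4*l + 1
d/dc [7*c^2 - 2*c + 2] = 14*c - 2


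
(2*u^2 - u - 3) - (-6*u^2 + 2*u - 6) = 8*u^2 - 3*u + 3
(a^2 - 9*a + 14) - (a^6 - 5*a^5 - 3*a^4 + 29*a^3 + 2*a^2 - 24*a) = -a^6 + 5*a^5 + 3*a^4 - 29*a^3 - a^2 + 15*a + 14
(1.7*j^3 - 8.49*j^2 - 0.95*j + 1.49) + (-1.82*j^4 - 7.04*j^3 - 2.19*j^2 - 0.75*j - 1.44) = -1.82*j^4 - 5.34*j^3 - 10.68*j^2 - 1.7*j + 0.05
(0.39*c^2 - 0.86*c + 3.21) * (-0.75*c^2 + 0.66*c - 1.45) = -0.2925*c^4 + 0.9024*c^3 - 3.5406*c^2 + 3.3656*c - 4.6545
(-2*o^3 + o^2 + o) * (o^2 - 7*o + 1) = -2*o^5 + 15*o^4 - 8*o^3 - 6*o^2 + o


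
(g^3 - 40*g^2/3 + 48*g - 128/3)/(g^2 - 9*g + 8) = (3*g^2 - 16*g + 16)/(3*(g - 1))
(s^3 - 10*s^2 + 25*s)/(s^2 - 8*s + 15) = s*(s - 5)/(s - 3)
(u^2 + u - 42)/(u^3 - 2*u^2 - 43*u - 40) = (-u^2 - u + 42)/(-u^3 + 2*u^2 + 43*u + 40)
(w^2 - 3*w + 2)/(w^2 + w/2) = 2*(w^2 - 3*w + 2)/(w*(2*w + 1))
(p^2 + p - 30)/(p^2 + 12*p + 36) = (p - 5)/(p + 6)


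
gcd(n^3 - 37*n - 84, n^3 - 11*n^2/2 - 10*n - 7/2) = n - 7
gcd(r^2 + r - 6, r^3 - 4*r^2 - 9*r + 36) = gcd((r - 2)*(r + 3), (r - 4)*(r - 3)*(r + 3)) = r + 3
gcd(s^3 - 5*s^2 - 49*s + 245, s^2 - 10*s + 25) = s - 5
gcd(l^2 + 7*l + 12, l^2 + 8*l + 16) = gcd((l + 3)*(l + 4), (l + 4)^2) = l + 4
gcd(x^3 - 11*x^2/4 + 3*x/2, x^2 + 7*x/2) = x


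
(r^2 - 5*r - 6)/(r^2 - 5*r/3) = 3*(r^2 - 5*r - 6)/(r*(3*r - 5))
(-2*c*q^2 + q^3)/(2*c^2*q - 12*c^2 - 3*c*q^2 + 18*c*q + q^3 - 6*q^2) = q^2/(-c*q + 6*c + q^2 - 6*q)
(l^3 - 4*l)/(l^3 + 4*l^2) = (l^2 - 4)/(l*(l + 4))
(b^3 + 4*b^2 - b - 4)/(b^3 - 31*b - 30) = (b^2 + 3*b - 4)/(b^2 - b - 30)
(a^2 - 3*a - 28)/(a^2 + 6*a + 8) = (a - 7)/(a + 2)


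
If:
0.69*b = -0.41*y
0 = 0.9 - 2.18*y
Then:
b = -0.25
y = 0.41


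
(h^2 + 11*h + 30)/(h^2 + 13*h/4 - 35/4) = 4*(h + 6)/(4*h - 7)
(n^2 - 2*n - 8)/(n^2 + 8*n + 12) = (n - 4)/(n + 6)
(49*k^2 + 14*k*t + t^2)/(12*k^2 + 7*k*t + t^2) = (49*k^2 + 14*k*t + t^2)/(12*k^2 + 7*k*t + t^2)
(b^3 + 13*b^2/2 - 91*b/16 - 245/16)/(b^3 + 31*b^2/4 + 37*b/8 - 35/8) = (4*b - 7)/(2*(2*b - 1))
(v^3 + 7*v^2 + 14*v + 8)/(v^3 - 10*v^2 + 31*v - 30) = (v^3 + 7*v^2 + 14*v + 8)/(v^3 - 10*v^2 + 31*v - 30)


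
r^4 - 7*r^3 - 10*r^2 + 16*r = r*(r - 8)*(r - 1)*(r + 2)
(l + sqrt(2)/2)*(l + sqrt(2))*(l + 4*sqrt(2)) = l^3 + 11*sqrt(2)*l^2/2 + 13*l + 4*sqrt(2)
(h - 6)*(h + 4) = h^2 - 2*h - 24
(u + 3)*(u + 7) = u^2 + 10*u + 21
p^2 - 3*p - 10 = (p - 5)*(p + 2)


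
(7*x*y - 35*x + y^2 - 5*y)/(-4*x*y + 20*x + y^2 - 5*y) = (-7*x - y)/(4*x - y)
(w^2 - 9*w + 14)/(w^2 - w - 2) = (w - 7)/(w + 1)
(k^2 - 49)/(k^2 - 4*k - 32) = (49 - k^2)/(-k^2 + 4*k + 32)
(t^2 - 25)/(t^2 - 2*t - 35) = (t - 5)/(t - 7)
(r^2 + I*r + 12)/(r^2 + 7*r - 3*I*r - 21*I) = (r + 4*I)/(r + 7)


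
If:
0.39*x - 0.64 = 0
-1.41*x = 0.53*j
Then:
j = -4.37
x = 1.64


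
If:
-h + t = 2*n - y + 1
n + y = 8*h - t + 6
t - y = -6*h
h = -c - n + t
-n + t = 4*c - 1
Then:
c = 8/23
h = 1/23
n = 122/69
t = 149/69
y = 167/69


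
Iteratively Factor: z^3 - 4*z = (z - 2)*(z^2 + 2*z) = z*(z - 2)*(z + 2)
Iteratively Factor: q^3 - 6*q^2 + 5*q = (q)*(q^2 - 6*q + 5) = q*(q - 1)*(q - 5)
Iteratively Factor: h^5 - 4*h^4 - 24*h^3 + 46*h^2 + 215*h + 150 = (h + 3)*(h^4 - 7*h^3 - 3*h^2 + 55*h + 50) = (h - 5)*(h + 3)*(h^3 - 2*h^2 - 13*h - 10) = (h - 5)^2*(h + 3)*(h^2 + 3*h + 2) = (h - 5)^2*(h + 1)*(h + 3)*(h + 2)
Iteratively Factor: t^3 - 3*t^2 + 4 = (t - 2)*(t^2 - t - 2) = (t - 2)*(t + 1)*(t - 2)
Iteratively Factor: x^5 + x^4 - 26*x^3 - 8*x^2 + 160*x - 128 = (x - 2)*(x^4 + 3*x^3 - 20*x^2 - 48*x + 64) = (x - 2)*(x + 4)*(x^3 - x^2 - 16*x + 16) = (x - 2)*(x + 4)^2*(x^2 - 5*x + 4) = (x - 2)*(x - 1)*(x + 4)^2*(x - 4)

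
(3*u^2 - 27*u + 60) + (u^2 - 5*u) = 4*u^2 - 32*u + 60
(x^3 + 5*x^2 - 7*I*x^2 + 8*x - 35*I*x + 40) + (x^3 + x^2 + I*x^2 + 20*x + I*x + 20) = 2*x^3 + 6*x^2 - 6*I*x^2 + 28*x - 34*I*x + 60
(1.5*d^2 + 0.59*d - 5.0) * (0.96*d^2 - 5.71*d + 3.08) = 1.44*d^4 - 7.9986*d^3 - 3.5489*d^2 + 30.3672*d - 15.4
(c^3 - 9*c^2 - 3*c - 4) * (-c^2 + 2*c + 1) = -c^5 + 11*c^4 - 14*c^3 - 11*c^2 - 11*c - 4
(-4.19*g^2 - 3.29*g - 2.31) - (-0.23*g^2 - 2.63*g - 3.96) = -3.96*g^2 - 0.66*g + 1.65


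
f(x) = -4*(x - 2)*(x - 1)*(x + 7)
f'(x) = -4*(x - 2)*(x - 1) - 4*(x - 2)*(x + 7) - 4*(x - 1)*(x + 7) = -12*x^2 - 32*x + 76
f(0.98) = -0.65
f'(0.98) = 33.12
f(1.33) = 7.37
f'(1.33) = 12.21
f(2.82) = -58.62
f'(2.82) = -109.67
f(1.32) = 7.24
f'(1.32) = 12.85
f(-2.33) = -269.35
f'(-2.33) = 85.41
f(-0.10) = -63.76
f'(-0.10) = 79.08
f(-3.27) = -335.74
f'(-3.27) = 52.33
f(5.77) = -918.57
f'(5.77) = -508.15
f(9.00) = -3584.00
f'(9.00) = -1184.00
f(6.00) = -1040.00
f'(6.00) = -548.00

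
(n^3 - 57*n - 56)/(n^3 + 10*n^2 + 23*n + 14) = (n - 8)/(n + 2)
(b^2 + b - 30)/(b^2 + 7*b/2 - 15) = 2*(b - 5)/(2*b - 5)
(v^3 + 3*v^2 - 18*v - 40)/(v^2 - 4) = (v^2 + v - 20)/(v - 2)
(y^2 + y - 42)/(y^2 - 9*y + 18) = (y + 7)/(y - 3)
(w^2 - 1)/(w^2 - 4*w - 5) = (w - 1)/(w - 5)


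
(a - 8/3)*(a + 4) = a^2 + 4*a/3 - 32/3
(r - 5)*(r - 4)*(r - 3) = r^3 - 12*r^2 + 47*r - 60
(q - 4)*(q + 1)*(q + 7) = q^3 + 4*q^2 - 25*q - 28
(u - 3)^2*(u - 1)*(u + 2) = u^4 - 5*u^3 + u^2 + 21*u - 18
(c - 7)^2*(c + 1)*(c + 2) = c^4 - 11*c^3 + 9*c^2 + 119*c + 98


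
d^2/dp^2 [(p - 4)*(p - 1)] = 2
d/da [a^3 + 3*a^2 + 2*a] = 3*a^2 + 6*a + 2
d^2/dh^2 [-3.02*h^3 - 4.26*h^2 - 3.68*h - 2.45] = -18.12*h - 8.52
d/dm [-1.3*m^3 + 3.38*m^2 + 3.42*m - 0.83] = -3.9*m^2 + 6.76*m + 3.42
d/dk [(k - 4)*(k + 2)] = 2*k - 2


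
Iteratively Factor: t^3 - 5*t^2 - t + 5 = (t - 5)*(t^2 - 1) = (t - 5)*(t + 1)*(t - 1)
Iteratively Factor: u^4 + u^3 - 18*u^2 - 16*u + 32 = (u - 1)*(u^3 + 2*u^2 - 16*u - 32) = (u - 1)*(u + 2)*(u^2 - 16) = (u - 4)*(u - 1)*(u + 2)*(u + 4)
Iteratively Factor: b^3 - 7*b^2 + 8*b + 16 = (b + 1)*(b^2 - 8*b + 16) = (b - 4)*(b + 1)*(b - 4)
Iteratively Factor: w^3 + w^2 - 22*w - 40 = (w + 2)*(w^2 - w - 20) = (w - 5)*(w + 2)*(w + 4)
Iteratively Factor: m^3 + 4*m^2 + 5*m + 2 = (m + 1)*(m^2 + 3*m + 2) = (m + 1)^2*(m + 2)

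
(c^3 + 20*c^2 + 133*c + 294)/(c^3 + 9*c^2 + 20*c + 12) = (c^2 + 14*c + 49)/(c^2 + 3*c + 2)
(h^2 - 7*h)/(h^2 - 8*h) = (h - 7)/(h - 8)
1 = 1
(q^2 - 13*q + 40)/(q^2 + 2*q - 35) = (q - 8)/(q + 7)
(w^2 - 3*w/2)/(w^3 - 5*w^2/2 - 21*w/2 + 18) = w/(w^2 - w - 12)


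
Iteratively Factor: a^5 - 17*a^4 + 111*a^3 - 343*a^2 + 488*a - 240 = (a - 4)*(a^4 - 13*a^3 + 59*a^2 - 107*a + 60) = (a - 4)*(a - 3)*(a^3 - 10*a^2 + 29*a - 20) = (a - 4)*(a - 3)*(a - 1)*(a^2 - 9*a + 20) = (a - 5)*(a - 4)*(a - 3)*(a - 1)*(a - 4)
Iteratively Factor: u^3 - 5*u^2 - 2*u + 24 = (u + 2)*(u^2 - 7*u + 12) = (u - 4)*(u + 2)*(u - 3)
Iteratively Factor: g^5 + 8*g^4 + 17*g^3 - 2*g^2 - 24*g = (g + 4)*(g^4 + 4*g^3 + g^2 - 6*g) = (g + 3)*(g + 4)*(g^3 + g^2 - 2*g) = (g - 1)*(g + 3)*(g + 4)*(g^2 + 2*g) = (g - 1)*(g + 2)*(g + 3)*(g + 4)*(g)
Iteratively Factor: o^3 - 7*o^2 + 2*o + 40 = (o - 5)*(o^2 - 2*o - 8) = (o - 5)*(o - 4)*(o + 2)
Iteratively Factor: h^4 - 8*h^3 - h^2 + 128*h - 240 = (h - 5)*(h^3 - 3*h^2 - 16*h + 48) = (h - 5)*(h - 4)*(h^2 + h - 12) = (h - 5)*(h - 4)*(h - 3)*(h + 4)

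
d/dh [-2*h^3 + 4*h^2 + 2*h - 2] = -6*h^2 + 8*h + 2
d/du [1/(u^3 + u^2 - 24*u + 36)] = (-3*u^2 - 2*u + 24)/(u^3 + u^2 - 24*u + 36)^2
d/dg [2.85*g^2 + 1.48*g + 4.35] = 5.7*g + 1.48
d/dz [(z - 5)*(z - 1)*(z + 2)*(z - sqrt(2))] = 4*z^3 - 12*z^2 - 3*sqrt(2)*z^2 - 14*z + 8*sqrt(2)*z + 7*sqrt(2) + 10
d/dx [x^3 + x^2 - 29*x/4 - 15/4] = 3*x^2 + 2*x - 29/4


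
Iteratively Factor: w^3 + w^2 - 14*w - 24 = (w + 2)*(w^2 - w - 12) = (w + 2)*(w + 3)*(w - 4)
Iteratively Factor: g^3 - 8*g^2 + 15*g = (g)*(g^2 - 8*g + 15) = g*(g - 5)*(g - 3)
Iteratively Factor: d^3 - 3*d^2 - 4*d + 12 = (d - 2)*(d^2 - d - 6) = (d - 3)*(d - 2)*(d + 2)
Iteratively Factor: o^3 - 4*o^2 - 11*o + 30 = (o - 2)*(o^2 - 2*o - 15) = (o - 5)*(o - 2)*(o + 3)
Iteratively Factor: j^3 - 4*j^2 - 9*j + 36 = (j - 4)*(j^2 - 9) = (j - 4)*(j - 3)*(j + 3)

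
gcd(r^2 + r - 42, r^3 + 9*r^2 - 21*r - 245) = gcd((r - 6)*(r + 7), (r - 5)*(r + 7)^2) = r + 7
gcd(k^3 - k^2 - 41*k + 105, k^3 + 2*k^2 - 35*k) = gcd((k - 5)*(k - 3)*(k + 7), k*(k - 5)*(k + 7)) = k^2 + 2*k - 35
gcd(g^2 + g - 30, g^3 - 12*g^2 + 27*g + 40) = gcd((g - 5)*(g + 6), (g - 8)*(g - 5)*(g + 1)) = g - 5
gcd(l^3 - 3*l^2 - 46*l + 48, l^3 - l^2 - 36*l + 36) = l^2 + 5*l - 6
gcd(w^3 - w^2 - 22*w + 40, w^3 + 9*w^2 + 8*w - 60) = w^2 + 3*w - 10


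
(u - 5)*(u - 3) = u^2 - 8*u + 15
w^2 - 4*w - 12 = (w - 6)*(w + 2)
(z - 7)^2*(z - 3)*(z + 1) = z^4 - 16*z^3 + 74*z^2 - 56*z - 147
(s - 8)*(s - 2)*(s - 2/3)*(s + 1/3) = s^4 - 31*s^3/3 + 172*s^2/9 - 28*s/9 - 32/9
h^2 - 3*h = h*(h - 3)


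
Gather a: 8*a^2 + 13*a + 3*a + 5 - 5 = 8*a^2 + 16*a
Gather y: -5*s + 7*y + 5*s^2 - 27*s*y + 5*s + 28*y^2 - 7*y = 5*s^2 - 27*s*y + 28*y^2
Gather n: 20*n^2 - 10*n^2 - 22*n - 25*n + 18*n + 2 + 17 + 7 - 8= 10*n^2 - 29*n + 18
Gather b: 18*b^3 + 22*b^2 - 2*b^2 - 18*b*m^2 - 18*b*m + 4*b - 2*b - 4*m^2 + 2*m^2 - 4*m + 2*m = 18*b^3 + 20*b^2 + b*(-18*m^2 - 18*m + 2) - 2*m^2 - 2*m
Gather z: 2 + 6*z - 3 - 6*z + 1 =0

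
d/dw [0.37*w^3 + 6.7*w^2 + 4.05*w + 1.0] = 1.11*w^2 + 13.4*w + 4.05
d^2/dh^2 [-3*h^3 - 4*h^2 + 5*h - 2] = -18*h - 8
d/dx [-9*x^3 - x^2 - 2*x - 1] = -27*x^2 - 2*x - 2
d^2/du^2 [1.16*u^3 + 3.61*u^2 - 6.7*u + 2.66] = 6.96*u + 7.22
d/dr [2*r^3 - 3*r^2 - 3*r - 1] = 6*r^2 - 6*r - 3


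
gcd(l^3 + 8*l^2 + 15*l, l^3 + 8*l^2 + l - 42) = l + 3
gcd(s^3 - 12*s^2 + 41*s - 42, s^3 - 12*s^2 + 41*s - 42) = s^3 - 12*s^2 + 41*s - 42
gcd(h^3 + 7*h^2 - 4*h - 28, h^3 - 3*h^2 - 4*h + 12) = h^2 - 4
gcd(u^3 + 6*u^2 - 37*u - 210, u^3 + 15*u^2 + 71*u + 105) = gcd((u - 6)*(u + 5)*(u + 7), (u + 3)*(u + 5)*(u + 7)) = u^2 + 12*u + 35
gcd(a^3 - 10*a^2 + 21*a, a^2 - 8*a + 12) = 1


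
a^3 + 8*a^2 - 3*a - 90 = (a - 3)*(a + 5)*(a + 6)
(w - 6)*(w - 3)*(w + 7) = w^3 - 2*w^2 - 45*w + 126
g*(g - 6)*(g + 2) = g^3 - 4*g^2 - 12*g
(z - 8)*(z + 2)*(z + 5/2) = z^3 - 7*z^2/2 - 31*z - 40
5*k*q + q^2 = q*(5*k + q)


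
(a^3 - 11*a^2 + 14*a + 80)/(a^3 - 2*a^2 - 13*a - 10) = (a - 8)/(a + 1)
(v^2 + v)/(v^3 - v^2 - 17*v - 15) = v/(v^2 - 2*v - 15)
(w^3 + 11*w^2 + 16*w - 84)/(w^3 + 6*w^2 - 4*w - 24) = (w + 7)/(w + 2)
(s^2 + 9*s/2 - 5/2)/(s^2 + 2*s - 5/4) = 2*(s + 5)/(2*s + 5)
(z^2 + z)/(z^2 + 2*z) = (z + 1)/(z + 2)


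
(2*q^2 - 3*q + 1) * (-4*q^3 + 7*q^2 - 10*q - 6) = -8*q^5 + 26*q^4 - 45*q^3 + 25*q^2 + 8*q - 6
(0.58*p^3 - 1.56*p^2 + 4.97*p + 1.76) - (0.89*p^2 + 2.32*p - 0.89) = 0.58*p^3 - 2.45*p^2 + 2.65*p + 2.65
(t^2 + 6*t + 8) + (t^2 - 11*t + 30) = 2*t^2 - 5*t + 38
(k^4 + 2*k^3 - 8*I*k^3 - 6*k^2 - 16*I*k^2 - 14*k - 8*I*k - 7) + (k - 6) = k^4 + 2*k^3 - 8*I*k^3 - 6*k^2 - 16*I*k^2 - 13*k - 8*I*k - 13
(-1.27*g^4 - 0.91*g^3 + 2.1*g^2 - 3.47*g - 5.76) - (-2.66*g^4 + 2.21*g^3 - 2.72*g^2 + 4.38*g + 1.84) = 1.39*g^4 - 3.12*g^3 + 4.82*g^2 - 7.85*g - 7.6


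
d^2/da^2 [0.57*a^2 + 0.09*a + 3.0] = 1.14000000000000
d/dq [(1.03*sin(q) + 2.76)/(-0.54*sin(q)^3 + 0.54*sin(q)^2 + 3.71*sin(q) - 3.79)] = (1.1124*sin(q)^3 + 3.915*sin(q)^2 - 2.9808*sin(q) - 14.1433)*cos(q)/(0.2916*sin(q)^6 - 0.5832*sin(q)^5 - 3.7152*sin(q)^4 + 8.1*sin(q)^3 + 9.6709*sin(q)^2 - 28.1218*sin(q) + 14.3641)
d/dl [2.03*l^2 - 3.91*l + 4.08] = 4.06*l - 3.91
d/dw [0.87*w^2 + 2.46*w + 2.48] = 1.74*w + 2.46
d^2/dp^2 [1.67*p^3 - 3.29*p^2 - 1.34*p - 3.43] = 10.02*p - 6.58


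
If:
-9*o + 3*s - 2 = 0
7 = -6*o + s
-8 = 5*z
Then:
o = -19/9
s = -17/3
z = -8/5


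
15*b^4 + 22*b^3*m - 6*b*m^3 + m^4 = (-5*b + m)*(-3*b + m)*(b + m)^2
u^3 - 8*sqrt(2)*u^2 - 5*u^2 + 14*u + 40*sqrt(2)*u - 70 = (u - 5)*(u - 7*sqrt(2))*(u - sqrt(2))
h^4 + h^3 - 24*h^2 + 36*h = h*(h - 3)*(h - 2)*(h + 6)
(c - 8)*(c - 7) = c^2 - 15*c + 56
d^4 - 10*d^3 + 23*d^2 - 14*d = d*(d - 7)*(d - 2)*(d - 1)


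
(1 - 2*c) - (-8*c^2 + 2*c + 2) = 8*c^2 - 4*c - 1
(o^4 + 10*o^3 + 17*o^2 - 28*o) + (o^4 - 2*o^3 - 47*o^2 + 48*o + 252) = 2*o^4 + 8*o^3 - 30*o^2 + 20*o + 252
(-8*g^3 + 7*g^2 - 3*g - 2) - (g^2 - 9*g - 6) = -8*g^3 + 6*g^2 + 6*g + 4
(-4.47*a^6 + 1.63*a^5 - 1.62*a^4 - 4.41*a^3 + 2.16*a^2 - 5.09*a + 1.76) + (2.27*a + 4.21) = -4.47*a^6 + 1.63*a^5 - 1.62*a^4 - 4.41*a^3 + 2.16*a^2 - 2.82*a + 5.97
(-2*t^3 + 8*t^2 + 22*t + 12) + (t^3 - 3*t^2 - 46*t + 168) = -t^3 + 5*t^2 - 24*t + 180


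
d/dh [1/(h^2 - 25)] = -2*h/(h^2 - 25)^2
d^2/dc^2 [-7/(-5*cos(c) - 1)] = 35*(5*sin(c)^2 + cos(c) + 5)/(5*cos(c) + 1)^3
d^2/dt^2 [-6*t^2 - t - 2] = -12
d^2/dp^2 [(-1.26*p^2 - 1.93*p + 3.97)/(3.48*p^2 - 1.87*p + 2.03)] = (-1.4210854715202e-14*p^4 - 63.145296*p^3 + 341.876592*p^2 - 73.20528*p - 53.363564)/(42.144192*p^6 - 67.939344*p^5 + 110.259972*p^4 - 85.801771*p^3 + 64.318317*p^2 - 23.118249*p + 8.365427)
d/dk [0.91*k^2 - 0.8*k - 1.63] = 1.82*k - 0.8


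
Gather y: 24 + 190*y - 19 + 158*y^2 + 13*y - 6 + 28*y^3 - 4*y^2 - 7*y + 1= 28*y^3 + 154*y^2 + 196*y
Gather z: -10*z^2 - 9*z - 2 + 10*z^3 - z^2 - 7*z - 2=10*z^3 - 11*z^2 - 16*z - 4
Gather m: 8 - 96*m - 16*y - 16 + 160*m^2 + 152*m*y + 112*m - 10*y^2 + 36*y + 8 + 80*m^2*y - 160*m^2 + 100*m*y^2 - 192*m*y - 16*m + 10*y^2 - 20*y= 80*m^2*y + m*(100*y^2 - 40*y)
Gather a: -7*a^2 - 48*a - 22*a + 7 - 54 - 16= -7*a^2 - 70*a - 63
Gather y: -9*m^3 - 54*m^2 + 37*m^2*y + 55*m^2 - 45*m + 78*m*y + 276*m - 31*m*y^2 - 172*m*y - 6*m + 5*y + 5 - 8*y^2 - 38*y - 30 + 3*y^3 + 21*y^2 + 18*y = -9*m^3 + m^2 + 225*m + 3*y^3 + y^2*(13 - 31*m) + y*(37*m^2 - 94*m - 15) - 25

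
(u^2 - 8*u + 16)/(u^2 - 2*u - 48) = (-u^2 + 8*u - 16)/(-u^2 + 2*u + 48)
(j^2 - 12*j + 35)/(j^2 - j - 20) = (j - 7)/(j + 4)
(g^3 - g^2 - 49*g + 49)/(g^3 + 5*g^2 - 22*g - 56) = (g^2 - 8*g + 7)/(g^2 - 2*g - 8)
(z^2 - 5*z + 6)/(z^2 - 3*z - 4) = (-z^2 + 5*z - 6)/(-z^2 + 3*z + 4)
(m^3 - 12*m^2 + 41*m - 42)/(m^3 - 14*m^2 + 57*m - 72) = (m^2 - 9*m + 14)/(m^2 - 11*m + 24)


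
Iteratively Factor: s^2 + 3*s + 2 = (s + 2)*(s + 1)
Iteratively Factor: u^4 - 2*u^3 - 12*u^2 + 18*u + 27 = (u - 3)*(u^3 + u^2 - 9*u - 9) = (u - 3)*(u + 3)*(u^2 - 2*u - 3) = (u - 3)*(u + 1)*(u + 3)*(u - 3)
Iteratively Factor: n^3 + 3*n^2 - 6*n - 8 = (n - 2)*(n^2 + 5*n + 4) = (n - 2)*(n + 1)*(n + 4)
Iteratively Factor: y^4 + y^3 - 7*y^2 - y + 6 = (y + 1)*(y^3 - 7*y + 6) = (y - 2)*(y + 1)*(y^2 + 2*y - 3) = (y - 2)*(y - 1)*(y + 1)*(y + 3)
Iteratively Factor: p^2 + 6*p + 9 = (p + 3)*(p + 3)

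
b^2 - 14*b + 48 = (b - 8)*(b - 6)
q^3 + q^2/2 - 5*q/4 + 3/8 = (q - 1/2)^2*(q + 3/2)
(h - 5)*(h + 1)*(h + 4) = h^3 - 21*h - 20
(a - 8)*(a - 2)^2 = a^3 - 12*a^2 + 36*a - 32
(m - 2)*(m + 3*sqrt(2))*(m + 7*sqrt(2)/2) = m^3 - 2*m^2 + 13*sqrt(2)*m^2/2 - 13*sqrt(2)*m + 21*m - 42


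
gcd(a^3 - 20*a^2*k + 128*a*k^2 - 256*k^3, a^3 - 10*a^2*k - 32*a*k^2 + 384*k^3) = a^2 - 16*a*k + 64*k^2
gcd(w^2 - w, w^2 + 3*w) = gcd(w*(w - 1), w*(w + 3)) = w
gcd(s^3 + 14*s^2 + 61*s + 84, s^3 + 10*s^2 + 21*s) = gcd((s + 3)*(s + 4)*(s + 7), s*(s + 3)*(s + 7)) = s^2 + 10*s + 21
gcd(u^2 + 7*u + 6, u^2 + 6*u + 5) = u + 1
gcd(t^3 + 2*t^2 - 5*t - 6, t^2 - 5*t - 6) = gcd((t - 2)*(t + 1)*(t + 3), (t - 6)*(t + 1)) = t + 1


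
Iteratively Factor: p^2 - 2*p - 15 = (p + 3)*(p - 5)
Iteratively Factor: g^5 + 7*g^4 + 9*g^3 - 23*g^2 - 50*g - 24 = (g + 1)*(g^4 + 6*g^3 + 3*g^2 - 26*g - 24) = (g + 1)*(g + 4)*(g^3 + 2*g^2 - 5*g - 6) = (g + 1)*(g + 3)*(g + 4)*(g^2 - g - 2) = (g + 1)^2*(g + 3)*(g + 4)*(g - 2)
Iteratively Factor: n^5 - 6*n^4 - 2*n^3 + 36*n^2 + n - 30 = (n + 1)*(n^4 - 7*n^3 + 5*n^2 + 31*n - 30) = (n + 1)*(n + 2)*(n^3 - 9*n^2 + 23*n - 15) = (n - 1)*(n + 1)*(n + 2)*(n^2 - 8*n + 15) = (n - 5)*(n - 1)*(n + 1)*(n + 2)*(n - 3)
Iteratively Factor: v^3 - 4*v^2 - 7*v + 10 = (v + 2)*(v^2 - 6*v + 5) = (v - 5)*(v + 2)*(v - 1)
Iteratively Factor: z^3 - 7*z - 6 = (z - 3)*(z^2 + 3*z + 2) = (z - 3)*(z + 2)*(z + 1)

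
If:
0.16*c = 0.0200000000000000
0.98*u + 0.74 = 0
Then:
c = 0.12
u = -0.76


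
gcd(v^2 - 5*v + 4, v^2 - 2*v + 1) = v - 1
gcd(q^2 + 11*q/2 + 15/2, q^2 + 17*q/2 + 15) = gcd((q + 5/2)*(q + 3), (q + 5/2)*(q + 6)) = q + 5/2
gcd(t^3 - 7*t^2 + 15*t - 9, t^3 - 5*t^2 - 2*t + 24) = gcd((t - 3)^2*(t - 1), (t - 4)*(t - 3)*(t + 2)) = t - 3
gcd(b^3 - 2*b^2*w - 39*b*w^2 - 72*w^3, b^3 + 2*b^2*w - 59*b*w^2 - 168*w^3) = -b^2 + 5*b*w + 24*w^2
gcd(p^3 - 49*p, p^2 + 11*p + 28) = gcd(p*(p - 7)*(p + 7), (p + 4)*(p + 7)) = p + 7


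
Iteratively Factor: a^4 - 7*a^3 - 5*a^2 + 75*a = (a - 5)*(a^3 - 2*a^2 - 15*a) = (a - 5)^2*(a^2 + 3*a) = a*(a - 5)^2*(a + 3)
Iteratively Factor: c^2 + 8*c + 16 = (c + 4)*(c + 4)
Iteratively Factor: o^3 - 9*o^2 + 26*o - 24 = (o - 4)*(o^2 - 5*o + 6) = (o - 4)*(o - 2)*(o - 3)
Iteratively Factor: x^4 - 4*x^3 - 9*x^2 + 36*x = (x)*(x^3 - 4*x^2 - 9*x + 36) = x*(x - 4)*(x^2 - 9) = x*(x - 4)*(x - 3)*(x + 3)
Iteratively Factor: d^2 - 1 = (d + 1)*(d - 1)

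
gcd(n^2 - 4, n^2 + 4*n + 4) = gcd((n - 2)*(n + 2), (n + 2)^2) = n + 2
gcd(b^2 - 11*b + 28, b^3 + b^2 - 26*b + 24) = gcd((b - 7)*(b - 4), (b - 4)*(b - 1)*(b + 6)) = b - 4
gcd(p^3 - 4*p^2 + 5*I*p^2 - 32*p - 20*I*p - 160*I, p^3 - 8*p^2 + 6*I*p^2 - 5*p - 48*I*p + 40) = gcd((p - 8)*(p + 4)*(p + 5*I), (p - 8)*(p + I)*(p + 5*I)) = p^2 + p*(-8 + 5*I) - 40*I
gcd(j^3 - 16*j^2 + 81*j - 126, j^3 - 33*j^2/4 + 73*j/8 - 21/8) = j - 7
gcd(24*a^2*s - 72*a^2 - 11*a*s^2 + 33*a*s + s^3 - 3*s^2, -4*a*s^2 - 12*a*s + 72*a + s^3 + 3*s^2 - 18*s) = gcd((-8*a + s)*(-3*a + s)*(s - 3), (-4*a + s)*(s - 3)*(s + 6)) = s - 3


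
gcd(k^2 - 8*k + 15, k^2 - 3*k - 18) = 1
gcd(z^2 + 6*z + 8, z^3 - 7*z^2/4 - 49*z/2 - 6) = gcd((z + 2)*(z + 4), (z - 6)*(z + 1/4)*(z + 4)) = z + 4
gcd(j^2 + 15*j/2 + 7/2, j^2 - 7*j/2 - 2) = j + 1/2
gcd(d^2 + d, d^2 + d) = d^2 + d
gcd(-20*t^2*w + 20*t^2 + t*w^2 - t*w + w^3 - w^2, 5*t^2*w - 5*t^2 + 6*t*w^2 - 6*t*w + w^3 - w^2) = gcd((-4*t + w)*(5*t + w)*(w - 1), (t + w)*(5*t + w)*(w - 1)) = 5*t*w - 5*t + w^2 - w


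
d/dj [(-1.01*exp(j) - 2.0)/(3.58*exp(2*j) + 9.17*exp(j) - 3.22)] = (3.6158*exp(2*j) + 14.32*exp(j) + 21.5922)*exp(j)/(12.8164*exp(4*j) + 65.6572*exp(3*j) + 61.0337*exp(2*j) - 59.0548*exp(j) + 10.3684)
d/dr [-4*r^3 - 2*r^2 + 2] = 4*r*(-3*r - 1)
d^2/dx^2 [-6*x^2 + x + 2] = -12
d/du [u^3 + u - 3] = 3*u^2 + 1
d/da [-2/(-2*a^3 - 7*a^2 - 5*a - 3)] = 2*(-6*a^2 - 14*a - 5)/(2*a^3 + 7*a^2 + 5*a + 3)^2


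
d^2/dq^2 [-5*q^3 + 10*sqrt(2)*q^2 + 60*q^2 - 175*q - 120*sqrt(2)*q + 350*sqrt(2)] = -30*q + 20*sqrt(2) + 120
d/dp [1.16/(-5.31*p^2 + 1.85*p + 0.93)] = (12.3192*p - 2.146)/(-5.31*p^2 + 1.85*p + 0.93)^2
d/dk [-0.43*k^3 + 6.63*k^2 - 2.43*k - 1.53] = -1.29*k^2 + 13.26*k - 2.43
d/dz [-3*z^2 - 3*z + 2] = -6*z - 3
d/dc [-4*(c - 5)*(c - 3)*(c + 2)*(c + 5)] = -16*c^3 + 12*c^2 + 248*c - 100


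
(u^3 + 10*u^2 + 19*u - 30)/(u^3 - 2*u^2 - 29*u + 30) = (u + 6)/(u - 6)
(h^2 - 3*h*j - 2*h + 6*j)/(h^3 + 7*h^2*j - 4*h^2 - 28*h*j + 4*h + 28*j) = (h - 3*j)/(h^2 + 7*h*j - 2*h - 14*j)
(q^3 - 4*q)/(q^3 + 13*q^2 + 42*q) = (q^2 - 4)/(q^2 + 13*q + 42)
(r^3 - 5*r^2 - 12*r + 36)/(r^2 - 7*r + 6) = (r^2 + r - 6)/(r - 1)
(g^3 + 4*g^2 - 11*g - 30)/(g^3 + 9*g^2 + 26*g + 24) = (g^2 + 2*g - 15)/(g^2 + 7*g + 12)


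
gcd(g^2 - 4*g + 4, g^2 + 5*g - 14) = g - 2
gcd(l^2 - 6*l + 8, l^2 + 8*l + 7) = 1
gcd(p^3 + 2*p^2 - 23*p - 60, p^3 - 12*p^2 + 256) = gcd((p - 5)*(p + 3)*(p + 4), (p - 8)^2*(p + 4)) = p + 4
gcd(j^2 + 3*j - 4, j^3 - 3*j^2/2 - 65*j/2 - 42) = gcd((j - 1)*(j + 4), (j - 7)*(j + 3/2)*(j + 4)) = j + 4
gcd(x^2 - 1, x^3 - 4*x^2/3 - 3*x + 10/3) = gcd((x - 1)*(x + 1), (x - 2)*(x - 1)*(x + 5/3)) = x - 1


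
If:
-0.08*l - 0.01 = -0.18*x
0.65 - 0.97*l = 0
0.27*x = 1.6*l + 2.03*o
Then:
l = 0.67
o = -0.48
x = 0.35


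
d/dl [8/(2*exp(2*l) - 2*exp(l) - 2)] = (4 - 8*exp(l))*exp(l)/(-exp(2*l) + exp(l) + 1)^2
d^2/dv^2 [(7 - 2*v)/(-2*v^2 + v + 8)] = 2*(4*(4 - 3*v)*(-2*v^2 + v + 8) - (2*v - 7)*(4*v - 1)^2)/(-2*v^2 + v + 8)^3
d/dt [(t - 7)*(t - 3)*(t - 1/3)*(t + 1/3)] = 4*t^3 - 30*t^2 + 376*t/9 + 10/9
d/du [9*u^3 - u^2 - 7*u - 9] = 27*u^2 - 2*u - 7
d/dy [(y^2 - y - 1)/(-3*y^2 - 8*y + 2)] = (-11*y^2 - 2*y - 10)/(9*y^4 + 48*y^3 + 52*y^2 - 32*y + 4)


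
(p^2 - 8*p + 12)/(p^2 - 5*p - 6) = (p - 2)/(p + 1)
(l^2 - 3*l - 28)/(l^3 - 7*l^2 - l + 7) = (l + 4)/(l^2 - 1)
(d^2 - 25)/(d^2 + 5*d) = (d - 5)/d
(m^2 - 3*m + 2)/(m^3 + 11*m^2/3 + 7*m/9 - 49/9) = 9*(m - 2)/(9*m^2 + 42*m + 49)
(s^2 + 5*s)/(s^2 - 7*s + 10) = s*(s + 5)/(s^2 - 7*s + 10)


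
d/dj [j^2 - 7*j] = 2*j - 7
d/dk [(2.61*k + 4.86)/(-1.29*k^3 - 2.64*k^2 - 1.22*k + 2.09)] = (6.7338*k^3 + 25.6986*k^2 + 25.6608*k + 11.3841)/(1.6641*k^6 + 6.8112*k^5 + 10.1172*k^4 + 1.0494*k^3 - 9.5468*k^2 - 5.0996*k + 4.3681)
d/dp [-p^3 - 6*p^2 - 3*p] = -3*p^2 - 12*p - 3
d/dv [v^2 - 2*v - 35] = 2*v - 2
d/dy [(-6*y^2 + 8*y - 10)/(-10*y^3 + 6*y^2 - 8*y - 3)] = 4*(-15*y^4 + 40*y^3 - 75*y^2 + 39*y - 26)/(100*y^6 - 120*y^5 + 196*y^4 - 36*y^3 + 28*y^2 + 48*y + 9)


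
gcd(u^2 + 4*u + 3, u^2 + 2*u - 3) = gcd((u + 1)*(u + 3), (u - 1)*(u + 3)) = u + 3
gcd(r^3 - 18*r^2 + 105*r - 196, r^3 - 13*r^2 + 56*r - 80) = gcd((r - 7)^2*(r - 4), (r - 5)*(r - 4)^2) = r - 4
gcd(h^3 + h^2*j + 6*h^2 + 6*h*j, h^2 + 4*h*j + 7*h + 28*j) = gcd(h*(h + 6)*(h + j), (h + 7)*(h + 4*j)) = 1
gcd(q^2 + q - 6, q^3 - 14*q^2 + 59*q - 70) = q - 2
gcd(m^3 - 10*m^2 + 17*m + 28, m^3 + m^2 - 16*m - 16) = m^2 - 3*m - 4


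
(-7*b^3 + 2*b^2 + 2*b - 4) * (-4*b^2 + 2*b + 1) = 28*b^5 - 22*b^4 - 11*b^3 + 22*b^2 - 6*b - 4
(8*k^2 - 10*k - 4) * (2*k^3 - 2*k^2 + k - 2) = 16*k^5 - 36*k^4 + 20*k^3 - 18*k^2 + 16*k + 8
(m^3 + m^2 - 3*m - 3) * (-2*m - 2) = -2*m^4 - 4*m^3 + 4*m^2 + 12*m + 6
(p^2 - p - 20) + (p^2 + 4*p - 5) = 2*p^2 + 3*p - 25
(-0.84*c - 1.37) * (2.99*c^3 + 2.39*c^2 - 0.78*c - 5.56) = -2.5116*c^4 - 6.1039*c^3 - 2.6191*c^2 + 5.739*c + 7.6172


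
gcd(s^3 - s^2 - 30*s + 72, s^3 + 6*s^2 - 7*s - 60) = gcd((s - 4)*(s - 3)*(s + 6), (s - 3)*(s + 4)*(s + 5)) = s - 3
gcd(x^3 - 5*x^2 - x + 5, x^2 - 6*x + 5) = x^2 - 6*x + 5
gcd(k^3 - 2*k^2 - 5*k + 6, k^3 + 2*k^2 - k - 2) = k^2 + k - 2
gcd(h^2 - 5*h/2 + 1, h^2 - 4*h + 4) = h - 2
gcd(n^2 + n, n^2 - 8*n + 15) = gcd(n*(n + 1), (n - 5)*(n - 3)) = 1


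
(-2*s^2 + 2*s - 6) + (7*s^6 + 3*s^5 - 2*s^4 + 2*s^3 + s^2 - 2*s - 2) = 7*s^6 + 3*s^5 - 2*s^4 + 2*s^3 - s^2 - 8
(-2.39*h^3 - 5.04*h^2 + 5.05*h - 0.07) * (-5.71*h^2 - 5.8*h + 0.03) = 13.6469*h^5 + 42.6404*h^4 + 0.3248*h^3 - 29.0415*h^2 + 0.5575*h - 0.0021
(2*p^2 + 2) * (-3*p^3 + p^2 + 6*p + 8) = -6*p^5 + 2*p^4 + 6*p^3 + 18*p^2 + 12*p + 16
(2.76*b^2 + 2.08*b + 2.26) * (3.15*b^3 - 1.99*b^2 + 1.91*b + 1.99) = 8.694*b^5 + 1.0596*b^4 + 8.2514*b^3 + 4.9678*b^2 + 8.4558*b + 4.4974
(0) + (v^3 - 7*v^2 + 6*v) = v^3 - 7*v^2 + 6*v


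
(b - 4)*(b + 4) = b^2 - 16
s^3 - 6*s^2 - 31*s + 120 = (s - 8)*(s - 3)*(s + 5)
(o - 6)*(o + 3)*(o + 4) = o^3 + o^2 - 30*o - 72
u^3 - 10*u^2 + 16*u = u*(u - 8)*(u - 2)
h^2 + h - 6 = (h - 2)*(h + 3)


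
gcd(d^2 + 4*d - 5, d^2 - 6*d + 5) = d - 1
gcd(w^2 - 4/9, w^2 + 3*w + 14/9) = w + 2/3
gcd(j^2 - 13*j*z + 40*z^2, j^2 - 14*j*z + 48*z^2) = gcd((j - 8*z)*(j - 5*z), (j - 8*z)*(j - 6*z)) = -j + 8*z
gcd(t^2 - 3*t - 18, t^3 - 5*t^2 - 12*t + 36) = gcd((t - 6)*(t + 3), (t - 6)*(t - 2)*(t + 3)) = t^2 - 3*t - 18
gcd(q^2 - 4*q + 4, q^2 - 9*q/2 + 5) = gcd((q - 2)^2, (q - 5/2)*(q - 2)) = q - 2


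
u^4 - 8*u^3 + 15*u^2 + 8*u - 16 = (u - 4)^2*(u - 1)*(u + 1)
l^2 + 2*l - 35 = (l - 5)*(l + 7)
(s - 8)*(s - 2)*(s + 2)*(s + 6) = s^4 - 2*s^3 - 52*s^2 + 8*s + 192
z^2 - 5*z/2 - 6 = (z - 4)*(z + 3/2)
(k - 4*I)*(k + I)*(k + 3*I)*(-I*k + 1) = -I*k^4 + k^3 - 13*I*k^2 + 25*k + 12*I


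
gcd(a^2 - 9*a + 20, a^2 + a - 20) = a - 4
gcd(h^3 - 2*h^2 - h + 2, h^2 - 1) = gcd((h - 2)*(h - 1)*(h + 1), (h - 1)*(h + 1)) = h^2 - 1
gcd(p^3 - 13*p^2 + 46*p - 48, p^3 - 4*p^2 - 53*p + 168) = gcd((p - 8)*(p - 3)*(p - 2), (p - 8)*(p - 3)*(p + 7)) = p^2 - 11*p + 24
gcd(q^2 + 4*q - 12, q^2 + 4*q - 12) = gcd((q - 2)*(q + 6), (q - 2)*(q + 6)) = q^2 + 4*q - 12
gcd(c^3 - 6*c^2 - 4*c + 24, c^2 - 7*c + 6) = c - 6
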